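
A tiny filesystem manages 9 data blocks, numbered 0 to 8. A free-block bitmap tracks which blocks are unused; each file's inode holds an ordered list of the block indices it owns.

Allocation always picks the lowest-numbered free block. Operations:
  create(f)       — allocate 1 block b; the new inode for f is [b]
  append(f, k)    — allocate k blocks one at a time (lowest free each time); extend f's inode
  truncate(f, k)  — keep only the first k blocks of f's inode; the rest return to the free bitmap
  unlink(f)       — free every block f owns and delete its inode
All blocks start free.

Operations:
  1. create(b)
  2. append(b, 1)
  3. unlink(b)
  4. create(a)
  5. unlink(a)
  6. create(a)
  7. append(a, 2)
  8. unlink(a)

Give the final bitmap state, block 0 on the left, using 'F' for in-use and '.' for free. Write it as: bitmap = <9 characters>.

create(b): bitmap=F........ | b=[0]
append(b, 1): bitmap=FF....... | b=[0, 1]
unlink(b): bitmap=......... | 
create(a): bitmap=F........ | a=[0]
unlink(a): bitmap=......... | 
create(a): bitmap=F........ | a=[0]
append(a, 2): bitmap=FFF...... | a=[0, 1, 2]
unlink(a): bitmap=......... | 

bitmap = .........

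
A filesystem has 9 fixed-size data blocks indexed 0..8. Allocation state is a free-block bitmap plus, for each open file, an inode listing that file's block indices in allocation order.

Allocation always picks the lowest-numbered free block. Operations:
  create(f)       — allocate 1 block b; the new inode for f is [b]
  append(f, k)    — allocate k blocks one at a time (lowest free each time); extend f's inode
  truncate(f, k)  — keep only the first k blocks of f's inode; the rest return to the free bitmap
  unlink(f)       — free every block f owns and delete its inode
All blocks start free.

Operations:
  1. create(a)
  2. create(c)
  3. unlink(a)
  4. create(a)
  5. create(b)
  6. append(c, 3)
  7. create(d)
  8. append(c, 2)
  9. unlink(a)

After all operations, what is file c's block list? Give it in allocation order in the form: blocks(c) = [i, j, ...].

after create(a) → a:[0]  free=[F........]
after create(c) → a:[0], c:[1]  free=[FF.......]
after unlink(a) → c:[1]  free=[.F.......]
after create(a) → a:[0], c:[1]  free=[FF.......]
after create(b) → a:[0], b:[2], c:[1]  free=[FFF......]
after append(c, 3) → a:[0], b:[2], c:[1, 3, 4, 5]  free=[FFFFFF...]
after create(d) → a:[0], b:[2], c:[1, 3, 4, 5], d:[6]  free=[FFFFFFF..]
after append(c, 2) → a:[0], b:[2], c:[1, 3, 4, 5, 7, 8], d:[6]  free=[FFFFFFFFF]
after unlink(a) → b:[2], c:[1, 3, 4, 5, 7, 8], d:[6]  free=[.FFFFFFFF]

blocks(c) = [1, 3, 4, 5, 7, 8]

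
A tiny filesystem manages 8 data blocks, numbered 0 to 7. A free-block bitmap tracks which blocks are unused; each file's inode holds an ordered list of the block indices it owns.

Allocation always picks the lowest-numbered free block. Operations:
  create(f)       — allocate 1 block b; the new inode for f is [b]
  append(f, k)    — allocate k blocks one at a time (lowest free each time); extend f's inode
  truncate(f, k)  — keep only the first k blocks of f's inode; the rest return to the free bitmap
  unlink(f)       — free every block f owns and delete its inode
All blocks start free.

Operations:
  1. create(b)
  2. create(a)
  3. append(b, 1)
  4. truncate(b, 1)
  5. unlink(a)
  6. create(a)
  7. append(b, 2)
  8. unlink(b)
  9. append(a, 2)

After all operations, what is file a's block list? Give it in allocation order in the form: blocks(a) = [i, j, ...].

blocks(a) = [1, 0, 2]

  1. create(b)  ⇒  F.......  {b→[0]}
  2. create(a)  ⇒  FF......  {a→[1]; b→[0]}
  3. append(b, 1)  ⇒  FFF.....  {a→[1]; b→[0, 2]}
  4. truncate(b, 1)  ⇒  FF......  {a→[1]; b→[0]}
  5. unlink(a)  ⇒  F.......  {b→[0]}
  6. create(a)  ⇒  FF......  {a→[1]; b→[0]}
  7. append(b, 2)  ⇒  FFFF....  {a→[1]; b→[0, 2, 3]}
  8. unlink(b)  ⇒  .F......  {a→[1]}
  9. append(a, 2)  ⇒  FFF.....  {a→[1, 0, 2]}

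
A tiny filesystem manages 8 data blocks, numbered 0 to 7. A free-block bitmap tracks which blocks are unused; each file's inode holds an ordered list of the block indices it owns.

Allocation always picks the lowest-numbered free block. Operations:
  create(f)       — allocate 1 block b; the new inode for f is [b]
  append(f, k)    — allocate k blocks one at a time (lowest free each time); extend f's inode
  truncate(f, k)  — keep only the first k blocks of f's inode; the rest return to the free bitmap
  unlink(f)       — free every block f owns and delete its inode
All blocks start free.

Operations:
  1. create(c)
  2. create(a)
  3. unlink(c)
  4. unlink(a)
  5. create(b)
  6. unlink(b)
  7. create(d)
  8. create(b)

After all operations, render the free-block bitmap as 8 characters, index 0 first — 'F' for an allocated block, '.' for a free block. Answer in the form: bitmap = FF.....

after create(c) → c:[0]  free=[F.......]
after create(a) → a:[1], c:[0]  free=[FF......]
after unlink(c) → a:[1]  free=[.F......]
after unlink(a) →   free=[........]
after create(b) → b:[0]  free=[F.......]
after unlink(b) →   free=[........]
after create(d) → d:[0]  free=[F.......]
after create(b) → b:[1], d:[0]  free=[FF......]

bitmap = FF......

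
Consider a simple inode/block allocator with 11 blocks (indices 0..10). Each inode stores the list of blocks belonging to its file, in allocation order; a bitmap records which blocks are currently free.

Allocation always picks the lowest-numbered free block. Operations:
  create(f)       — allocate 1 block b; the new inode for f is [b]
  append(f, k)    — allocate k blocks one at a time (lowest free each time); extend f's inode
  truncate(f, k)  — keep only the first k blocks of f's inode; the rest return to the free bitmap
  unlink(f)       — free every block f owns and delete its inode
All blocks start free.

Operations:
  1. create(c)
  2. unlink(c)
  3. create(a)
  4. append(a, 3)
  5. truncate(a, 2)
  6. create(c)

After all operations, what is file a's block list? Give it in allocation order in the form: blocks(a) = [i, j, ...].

  1. create(c)  ⇒  F..........  {c→[0]}
  2. unlink(c)  ⇒  ...........  {}
  3. create(a)  ⇒  F..........  {a→[0]}
  4. append(a, 3)  ⇒  FFFF.......  {a→[0, 1, 2, 3]}
  5. truncate(a, 2)  ⇒  FF.........  {a→[0, 1]}
  6. create(c)  ⇒  FFF........  {a→[0, 1]; c→[2]}

blocks(a) = [0, 1]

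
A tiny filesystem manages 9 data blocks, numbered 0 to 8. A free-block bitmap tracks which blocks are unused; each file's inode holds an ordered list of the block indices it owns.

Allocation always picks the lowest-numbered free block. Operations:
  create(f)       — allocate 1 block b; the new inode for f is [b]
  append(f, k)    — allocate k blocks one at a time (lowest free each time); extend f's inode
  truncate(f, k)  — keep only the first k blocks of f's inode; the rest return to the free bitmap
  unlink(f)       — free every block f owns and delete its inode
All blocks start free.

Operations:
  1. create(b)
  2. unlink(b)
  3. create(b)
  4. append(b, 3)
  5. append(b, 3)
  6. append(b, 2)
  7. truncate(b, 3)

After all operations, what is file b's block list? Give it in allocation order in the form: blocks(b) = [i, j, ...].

blocks(b) = [0, 1, 2]

after create(b) → b:[0]  free=[F........]
after unlink(b) →   free=[.........]
after create(b) → b:[0]  free=[F........]
after append(b, 3) → b:[0, 1, 2, 3]  free=[FFFF.....]
after append(b, 3) → b:[0, 1, 2, 3, 4, 5, 6]  free=[FFFFFFF..]
after append(b, 2) → b:[0, 1, 2, 3, 4, 5, 6, 7, 8]  free=[FFFFFFFFF]
after truncate(b, 3) → b:[0, 1, 2]  free=[FFF......]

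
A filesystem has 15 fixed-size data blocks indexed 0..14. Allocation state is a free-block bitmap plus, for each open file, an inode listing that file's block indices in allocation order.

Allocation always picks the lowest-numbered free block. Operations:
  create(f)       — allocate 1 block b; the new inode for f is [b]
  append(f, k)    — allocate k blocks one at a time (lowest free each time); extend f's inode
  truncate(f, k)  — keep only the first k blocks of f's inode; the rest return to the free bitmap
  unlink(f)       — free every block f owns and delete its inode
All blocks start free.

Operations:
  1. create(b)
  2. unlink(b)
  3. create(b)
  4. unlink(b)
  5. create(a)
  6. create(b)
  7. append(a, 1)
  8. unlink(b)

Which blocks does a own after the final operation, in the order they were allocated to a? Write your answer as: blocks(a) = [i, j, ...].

after create(b) → b:[0]  free=[F..............]
after unlink(b) →   free=[...............]
after create(b) → b:[0]  free=[F..............]
after unlink(b) →   free=[...............]
after create(a) → a:[0]  free=[F..............]
after create(b) → a:[0], b:[1]  free=[FF.............]
after append(a, 1) → a:[0, 2], b:[1]  free=[FFF............]
after unlink(b) → a:[0, 2]  free=[F.F............]

blocks(a) = [0, 2]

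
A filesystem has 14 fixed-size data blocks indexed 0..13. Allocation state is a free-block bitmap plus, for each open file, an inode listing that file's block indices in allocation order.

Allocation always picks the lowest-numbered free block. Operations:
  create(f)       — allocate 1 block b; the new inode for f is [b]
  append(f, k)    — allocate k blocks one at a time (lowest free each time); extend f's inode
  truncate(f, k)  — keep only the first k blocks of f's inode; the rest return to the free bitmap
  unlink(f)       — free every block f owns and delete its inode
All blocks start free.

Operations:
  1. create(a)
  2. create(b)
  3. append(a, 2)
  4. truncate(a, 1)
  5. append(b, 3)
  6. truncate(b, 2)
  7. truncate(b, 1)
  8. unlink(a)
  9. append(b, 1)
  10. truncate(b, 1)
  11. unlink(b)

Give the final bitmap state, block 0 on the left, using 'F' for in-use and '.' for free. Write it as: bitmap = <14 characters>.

after create(a) → a:[0]  free=[F.............]
after create(b) → a:[0], b:[1]  free=[FF............]
after append(a, 2) → a:[0, 2, 3], b:[1]  free=[FFFF..........]
after truncate(a, 1) → a:[0], b:[1]  free=[FF............]
after append(b, 3) → a:[0], b:[1, 2, 3, 4]  free=[FFFFF.........]
after truncate(b, 2) → a:[0], b:[1, 2]  free=[FFF...........]
after truncate(b, 1) → a:[0], b:[1]  free=[FF............]
after unlink(a) → b:[1]  free=[.F............]
after append(b, 1) → b:[1, 0]  free=[FF............]
after truncate(b, 1) → b:[1]  free=[.F............]
after unlink(b) →   free=[..............]

bitmap = ..............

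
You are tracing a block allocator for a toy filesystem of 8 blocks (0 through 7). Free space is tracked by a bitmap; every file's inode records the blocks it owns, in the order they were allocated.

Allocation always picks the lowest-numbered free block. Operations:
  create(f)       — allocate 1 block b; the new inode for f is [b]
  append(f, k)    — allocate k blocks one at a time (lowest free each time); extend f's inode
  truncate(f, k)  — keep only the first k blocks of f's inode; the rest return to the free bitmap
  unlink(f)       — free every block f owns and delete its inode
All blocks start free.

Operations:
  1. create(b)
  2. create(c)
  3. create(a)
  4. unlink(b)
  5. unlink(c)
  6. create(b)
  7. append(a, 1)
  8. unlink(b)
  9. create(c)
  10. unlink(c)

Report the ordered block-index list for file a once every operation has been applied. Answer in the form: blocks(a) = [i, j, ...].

after create(b) → b:[0]  free=[F.......]
after create(c) → b:[0], c:[1]  free=[FF......]
after create(a) → a:[2], b:[0], c:[1]  free=[FFF.....]
after unlink(b) → a:[2], c:[1]  free=[.FF.....]
after unlink(c) → a:[2]  free=[..F.....]
after create(b) → a:[2], b:[0]  free=[F.F.....]
after append(a, 1) → a:[2, 1], b:[0]  free=[FFF.....]
after unlink(b) → a:[2, 1]  free=[.FF.....]
after create(c) → a:[2, 1], c:[0]  free=[FFF.....]
after unlink(c) → a:[2, 1]  free=[.FF.....]

blocks(a) = [2, 1]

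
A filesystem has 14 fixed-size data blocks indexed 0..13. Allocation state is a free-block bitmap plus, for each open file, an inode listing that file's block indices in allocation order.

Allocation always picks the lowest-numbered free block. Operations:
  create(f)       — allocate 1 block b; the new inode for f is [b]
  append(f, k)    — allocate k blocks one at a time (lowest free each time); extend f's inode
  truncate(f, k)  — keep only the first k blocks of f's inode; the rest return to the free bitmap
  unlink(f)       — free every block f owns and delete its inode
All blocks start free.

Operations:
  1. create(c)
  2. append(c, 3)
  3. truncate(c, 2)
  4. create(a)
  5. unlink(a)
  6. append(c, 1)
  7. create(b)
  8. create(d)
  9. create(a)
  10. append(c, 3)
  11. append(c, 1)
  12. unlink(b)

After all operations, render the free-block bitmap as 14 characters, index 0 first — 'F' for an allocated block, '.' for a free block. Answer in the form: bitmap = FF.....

[1] create(c) — c=0 (map F.............)
[2] append(c, 3) — c=0,1,2,3 (map FFFF..........)
[3] truncate(c, 2) — c=0,1 (map FF............)
[4] create(a) — a=2 c=0,1 (map FFF...........)
[5] unlink(a) — c=0,1 (map FF............)
[6] append(c, 1) — c=0,1,2 (map FFF...........)
[7] create(b) — b=3 c=0,1,2 (map FFFF..........)
[8] create(d) — b=3 c=0,1,2 d=4 (map FFFFF.........)
[9] create(a) — a=5 b=3 c=0,1,2 d=4 (map FFFFFF........)
[10] append(c, 3) — a=5 b=3 c=0,1,2,6,7,8 d=4 (map FFFFFFFFF.....)
[11] append(c, 1) — a=5 b=3 c=0,1,2,6,7,8,9 d=4 (map FFFFFFFFFF....)
[12] unlink(b) — a=5 c=0,1,2,6,7,8,9 d=4 (map FFF.FFFFFF....)

bitmap = FFF.FFFFFF....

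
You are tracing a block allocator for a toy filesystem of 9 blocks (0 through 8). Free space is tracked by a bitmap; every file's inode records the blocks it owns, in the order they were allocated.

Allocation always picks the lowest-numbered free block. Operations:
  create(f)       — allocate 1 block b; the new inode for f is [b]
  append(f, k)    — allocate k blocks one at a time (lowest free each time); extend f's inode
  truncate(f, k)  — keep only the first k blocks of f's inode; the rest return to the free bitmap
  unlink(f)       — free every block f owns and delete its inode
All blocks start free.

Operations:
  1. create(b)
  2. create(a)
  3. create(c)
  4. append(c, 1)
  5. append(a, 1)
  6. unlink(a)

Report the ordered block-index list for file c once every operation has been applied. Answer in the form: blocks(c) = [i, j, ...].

blocks(c) = [2, 3]

  1. create(b)  ⇒  F........  {b→[0]}
  2. create(a)  ⇒  FF.......  {a→[1]; b→[0]}
  3. create(c)  ⇒  FFF......  {a→[1]; b→[0]; c→[2]}
  4. append(c, 1)  ⇒  FFFF.....  {a→[1]; b→[0]; c→[2, 3]}
  5. append(a, 1)  ⇒  FFFFF....  {a→[1, 4]; b→[0]; c→[2, 3]}
  6. unlink(a)  ⇒  F.FF.....  {b→[0]; c→[2, 3]}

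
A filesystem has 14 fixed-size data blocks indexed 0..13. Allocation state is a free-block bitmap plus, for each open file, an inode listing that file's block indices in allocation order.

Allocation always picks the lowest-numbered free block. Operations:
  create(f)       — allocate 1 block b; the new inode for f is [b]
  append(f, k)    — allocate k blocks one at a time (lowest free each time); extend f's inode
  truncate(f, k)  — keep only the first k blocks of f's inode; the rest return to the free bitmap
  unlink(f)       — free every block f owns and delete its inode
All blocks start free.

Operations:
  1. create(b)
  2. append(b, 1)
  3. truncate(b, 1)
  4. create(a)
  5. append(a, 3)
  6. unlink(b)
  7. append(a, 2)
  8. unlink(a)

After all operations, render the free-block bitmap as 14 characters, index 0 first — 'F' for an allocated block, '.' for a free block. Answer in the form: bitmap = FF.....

bitmap = ..............

  1. create(b)  ⇒  F.............  {b→[0]}
  2. append(b, 1)  ⇒  FF............  {b→[0, 1]}
  3. truncate(b, 1)  ⇒  F.............  {b→[0]}
  4. create(a)  ⇒  FF............  {a→[1]; b→[0]}
  5. append(a, 3)  ⇒  FFFFF.........  {a→[1, 2, 3, 4]; b→[0]}
  6. unlink(b)  ⇒  .FFFF.........  {a→[1, 2, 3, 4]}
  7. append(a, 2)  ⇒  FFFFFF........  {a→[1, 2, 3, 4, 0, 5]}
  8. unlink(a)  ⇒  ..............  {}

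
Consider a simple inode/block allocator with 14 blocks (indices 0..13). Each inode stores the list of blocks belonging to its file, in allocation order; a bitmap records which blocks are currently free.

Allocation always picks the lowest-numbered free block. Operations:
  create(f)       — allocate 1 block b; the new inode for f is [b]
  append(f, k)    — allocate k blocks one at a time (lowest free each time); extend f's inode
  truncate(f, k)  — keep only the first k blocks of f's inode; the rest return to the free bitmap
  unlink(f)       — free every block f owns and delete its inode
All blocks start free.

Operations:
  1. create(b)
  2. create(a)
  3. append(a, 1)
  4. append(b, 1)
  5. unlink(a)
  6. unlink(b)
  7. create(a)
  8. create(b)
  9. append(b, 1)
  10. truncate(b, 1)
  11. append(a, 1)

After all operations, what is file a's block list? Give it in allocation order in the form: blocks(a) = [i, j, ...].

blocks(a) = [0, 2]

  1. create(b)  ⇒  F.............  {b→[0]}
  2. create(a)  ⇒  FF............  {a→[1]; b→[0]}
  3. append(a, 1)  ⇒  FFF...........  {a→[1, 2]; b→[0]}
  4. append(b, 1)  ⇒  FFFF..........  {a→[1, 2]; b→[0, 3]}
  5. unlink(a)  ⇒  F..F..........  {b→[0, 3]}
  6. unlink(b)  ⇒  ..............  {}
  7. create(a)  ⇒  F.............  {a→[0]}
  8. create(b)  ⇒  FF............  {a→[0]; b→[1]}
  9. append(b, 1)  ⇒  FFF...........  {a→[0]; b→[1, 2]}
  10. truncate(b, 1)  ⇒  FF............  {a→[0]; b→[1]}
  11. append(a, 1)  ⇒  FFF...........  {a→[0, 2]; b→[1]}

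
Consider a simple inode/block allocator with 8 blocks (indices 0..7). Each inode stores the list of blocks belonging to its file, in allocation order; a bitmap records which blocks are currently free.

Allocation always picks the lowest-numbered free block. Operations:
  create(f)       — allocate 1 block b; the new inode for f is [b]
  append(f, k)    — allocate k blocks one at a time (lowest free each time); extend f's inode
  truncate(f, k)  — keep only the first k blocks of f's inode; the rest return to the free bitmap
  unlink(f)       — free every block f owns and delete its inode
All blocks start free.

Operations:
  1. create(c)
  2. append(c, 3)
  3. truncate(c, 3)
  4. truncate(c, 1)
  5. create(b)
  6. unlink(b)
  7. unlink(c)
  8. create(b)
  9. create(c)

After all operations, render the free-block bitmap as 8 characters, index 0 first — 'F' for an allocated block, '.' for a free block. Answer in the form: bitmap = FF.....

[1] create(c) — c=0 (map F.......)
[2] append(c, 3) — c=0,1,2,3 (map FFFF....)
[3] truncate(c, 3) — c=0,1,2 (map FFF.....)
[4] truncate(c, 1) — c=0 (map F.......)
[5] create(b) — b=1 c=0 (map FF......)
[6] unlink(b) — c=0 (map F.......)
[7] unlink(c) —  (map ........)
[8] create(b) — b=0 (map F.......)
[9] create(c) — b=0 c=1 (map FF......)

bitmap = FF......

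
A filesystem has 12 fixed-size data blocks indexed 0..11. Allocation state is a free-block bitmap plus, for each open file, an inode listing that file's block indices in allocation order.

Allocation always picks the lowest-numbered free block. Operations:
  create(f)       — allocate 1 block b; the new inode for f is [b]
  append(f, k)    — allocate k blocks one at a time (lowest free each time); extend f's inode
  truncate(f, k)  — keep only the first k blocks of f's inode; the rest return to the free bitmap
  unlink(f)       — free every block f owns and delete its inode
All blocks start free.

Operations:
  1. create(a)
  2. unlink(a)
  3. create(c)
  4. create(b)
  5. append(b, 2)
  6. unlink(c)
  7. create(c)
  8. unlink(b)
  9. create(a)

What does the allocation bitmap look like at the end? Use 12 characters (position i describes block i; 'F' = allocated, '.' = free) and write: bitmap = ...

bitmap = FF..........

  1. create(a)  ⇒  F...........  {a→[0]}
  2. unlink(a)  ⇒  ............  {}
  3. create(c)  ⇒  F...........  {c→[0]}
  4. create(b)  ⇒  FF..........  {b→[1]; c→[0]}
  5. append(b, 2)  ⇒  FFFF........  {b→[1, 2, 3]; c→[0]}
  6. unlink(c)  ⇒  .FFF........  {b→[1, 2, 3]}
  7. create(c)  ⇒  FFFF........  {b→[1, 2, 3]; c→[0]}
  8. unlink(b)  ⇒  F...........  {c→[0]}
  9. create(a)  ⇒  FF..........  {a→[1]; c→[0]}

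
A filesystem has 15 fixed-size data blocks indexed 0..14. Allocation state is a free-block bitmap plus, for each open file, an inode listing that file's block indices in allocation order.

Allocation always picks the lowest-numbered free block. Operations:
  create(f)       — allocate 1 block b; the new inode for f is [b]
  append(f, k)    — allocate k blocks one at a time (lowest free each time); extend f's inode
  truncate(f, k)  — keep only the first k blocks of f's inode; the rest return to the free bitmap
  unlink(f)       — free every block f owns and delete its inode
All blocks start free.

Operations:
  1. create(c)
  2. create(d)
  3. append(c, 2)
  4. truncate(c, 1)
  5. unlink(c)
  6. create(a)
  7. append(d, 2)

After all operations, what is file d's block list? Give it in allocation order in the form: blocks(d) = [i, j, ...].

blocks(d) = [1, 2, 3]

create(c): bitmap=F.............. | c=[0]
create(d): bitmap=FF............. | c=[0] d=[1]
append(c, 2): bitmap=FFFF........... | c=[0, 2, 3] d=[1]
truncate(c, 1): bitmap=FF............. | c=[0] d=[1]
unlink(c): bitmap=.F............. | d=[1]
create(a): bitmap=FF............. | a=[0] d=[1]
append(d, 2): bitmap=FFFF........... | a=[0] d=[1, 2, 3]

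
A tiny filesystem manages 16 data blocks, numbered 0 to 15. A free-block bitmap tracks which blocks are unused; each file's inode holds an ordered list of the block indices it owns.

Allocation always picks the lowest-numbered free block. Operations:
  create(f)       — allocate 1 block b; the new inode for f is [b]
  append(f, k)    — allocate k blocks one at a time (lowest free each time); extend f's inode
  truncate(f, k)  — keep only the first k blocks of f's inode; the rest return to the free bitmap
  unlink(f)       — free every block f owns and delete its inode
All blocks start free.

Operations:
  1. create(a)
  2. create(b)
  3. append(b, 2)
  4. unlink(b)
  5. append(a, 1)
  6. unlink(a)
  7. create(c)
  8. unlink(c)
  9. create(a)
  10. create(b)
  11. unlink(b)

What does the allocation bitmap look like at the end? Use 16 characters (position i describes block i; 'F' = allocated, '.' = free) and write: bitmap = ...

bitmap = F...............

create(a): bitmap=F............... | a=[0]
create(b): bitmap=FF.............. | a=[0] b=[1]
append(b, 2): bitmap=FFFF............ | a=[0] b=[1, 2, 3]
unlink(b): bitmap=F............... | a=[0]
append(a, 1): bitmap=FF.............. | a=[0, 1]
unlink(a): bitmap=................ | 
create(c): bitmap=F............... | c=[0]
unlink(c): bitmap=................ | 
create(a): bitmap=F............... | a=[0]
create(b): bitmap=FF.............. | a=[0] b=[1]
unlink(b): bitmap=F............... | a=[0]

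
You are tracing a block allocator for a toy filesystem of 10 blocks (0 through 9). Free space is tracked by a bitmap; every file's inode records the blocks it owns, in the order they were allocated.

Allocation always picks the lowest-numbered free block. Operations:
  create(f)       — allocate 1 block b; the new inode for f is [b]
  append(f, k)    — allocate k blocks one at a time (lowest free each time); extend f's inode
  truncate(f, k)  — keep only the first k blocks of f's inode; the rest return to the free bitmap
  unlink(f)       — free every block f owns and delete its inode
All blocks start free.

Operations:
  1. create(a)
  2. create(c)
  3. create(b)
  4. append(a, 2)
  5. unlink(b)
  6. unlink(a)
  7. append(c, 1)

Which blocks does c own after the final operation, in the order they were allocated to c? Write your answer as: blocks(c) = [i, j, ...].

  1. create(a)  ⇒  F.........  {a→[0]}
  2. create(c)  ⇒  FF........  {a→[0]; c→[1]}
  3. create(b)  ⇒  FFF.......  {a→[0]; b→[2]; c→[1]}
  4. append(a, 2)  ⇒  FFFFF.....  {a→[0, 3, 4]; b→[2]; c→[1]}
  5. unlink(b)  ⇒  FF.FF.....  {a→[0, 3, 4]; c→[1]}
  6. unlink(a)  ⇒  .F........  {c→[1]}
  7. append(c, 1)  ⇒  FF........  {c→[1, 0]}

blocks(c) = [1, 0]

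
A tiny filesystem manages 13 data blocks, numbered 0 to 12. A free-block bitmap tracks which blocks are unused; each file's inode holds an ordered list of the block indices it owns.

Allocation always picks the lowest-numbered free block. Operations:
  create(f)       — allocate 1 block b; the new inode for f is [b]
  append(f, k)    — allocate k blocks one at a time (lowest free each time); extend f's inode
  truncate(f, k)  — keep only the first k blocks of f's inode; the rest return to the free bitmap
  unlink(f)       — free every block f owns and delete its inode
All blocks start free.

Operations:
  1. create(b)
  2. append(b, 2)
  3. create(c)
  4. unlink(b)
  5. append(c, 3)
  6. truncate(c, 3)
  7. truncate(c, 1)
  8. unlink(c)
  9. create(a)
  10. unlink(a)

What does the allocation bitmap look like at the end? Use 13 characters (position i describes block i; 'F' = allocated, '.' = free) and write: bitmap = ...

bitmap = .............

[1] create(b) — b=0 (map F............)
[2] append(b, 2) — b=0,1,2 (map FFF..........)
[3] create(c) — b=0,1,2 c=3 (map FFFF.........)
[4] unlink(b) — c=3 (map ...F.........)
[5] append(c, 3) — c=3,0,1,2 (map FFFF.........)
[6] truncate(c, 3) — c=3,0,1 (map FF.F.........)
[7] truncate(c, 1) — c=3 (map ...F.........)
[8] unlink(c) —  (map .............)
[9] create(a) — a=0 (map F............)
[10] unlink(a) —  (map .............)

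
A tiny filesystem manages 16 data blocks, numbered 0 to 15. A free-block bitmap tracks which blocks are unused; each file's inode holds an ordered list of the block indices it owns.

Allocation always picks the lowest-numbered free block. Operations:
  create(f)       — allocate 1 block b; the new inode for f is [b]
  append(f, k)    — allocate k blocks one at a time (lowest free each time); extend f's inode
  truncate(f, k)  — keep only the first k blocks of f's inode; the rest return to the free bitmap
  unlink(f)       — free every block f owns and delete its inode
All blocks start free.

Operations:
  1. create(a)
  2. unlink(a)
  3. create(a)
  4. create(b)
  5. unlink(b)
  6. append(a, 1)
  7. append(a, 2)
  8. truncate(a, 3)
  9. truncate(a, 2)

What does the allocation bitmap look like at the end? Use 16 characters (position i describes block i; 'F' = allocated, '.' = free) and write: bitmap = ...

[1] create(a) — a=0 (map F...............)
[2] unlink(a) —  (map ................)
[3] create(a) — a=0 (map F...............)
[4] create(b) — a=0 b=1 (map FF..............)
[5] unlink(b) — a=0 (map F...............)
[6] append(a, 1) — a=0,1 (map FF..............)
[7] append(a, 2) — a=0,1,2,3 (map FFFF............)
[8] truncate(a, 3) — a=0,1,2 (map FFF.............)
[9] truncate(a, 2) — a=0,1 (map FF..............)

bitmap = FF..............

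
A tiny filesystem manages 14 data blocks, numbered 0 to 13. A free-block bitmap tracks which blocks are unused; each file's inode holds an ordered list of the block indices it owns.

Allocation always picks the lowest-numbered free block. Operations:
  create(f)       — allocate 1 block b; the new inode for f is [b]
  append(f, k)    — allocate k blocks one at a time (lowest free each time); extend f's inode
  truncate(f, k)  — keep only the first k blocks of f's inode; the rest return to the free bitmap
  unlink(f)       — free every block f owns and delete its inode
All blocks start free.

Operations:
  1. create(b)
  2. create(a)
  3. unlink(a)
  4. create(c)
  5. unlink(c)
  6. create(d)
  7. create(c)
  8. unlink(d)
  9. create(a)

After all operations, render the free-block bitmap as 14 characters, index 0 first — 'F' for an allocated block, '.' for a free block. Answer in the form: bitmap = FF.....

[1] create(b) — b=0 (map F.............)
[2] create(a) — a=1 b=0 (map FF............)
[3] unlink(a) — b=0 (map F.............)
[4] create(c) — b=0 c=1 (map FF............)
[5] unlink(c) — b=0 (map F.............)
[6] create(d) — b=0 d=1 (map FF............)
[7] create(c) — b=0 c=2 d=1 (map FFF...........)
[8] unlink(d) — b=0 c=2 (map F.F...........)
[9] create(a) — a=1 b=0 c=2 (map FFF...........)

bitmap = FFF...........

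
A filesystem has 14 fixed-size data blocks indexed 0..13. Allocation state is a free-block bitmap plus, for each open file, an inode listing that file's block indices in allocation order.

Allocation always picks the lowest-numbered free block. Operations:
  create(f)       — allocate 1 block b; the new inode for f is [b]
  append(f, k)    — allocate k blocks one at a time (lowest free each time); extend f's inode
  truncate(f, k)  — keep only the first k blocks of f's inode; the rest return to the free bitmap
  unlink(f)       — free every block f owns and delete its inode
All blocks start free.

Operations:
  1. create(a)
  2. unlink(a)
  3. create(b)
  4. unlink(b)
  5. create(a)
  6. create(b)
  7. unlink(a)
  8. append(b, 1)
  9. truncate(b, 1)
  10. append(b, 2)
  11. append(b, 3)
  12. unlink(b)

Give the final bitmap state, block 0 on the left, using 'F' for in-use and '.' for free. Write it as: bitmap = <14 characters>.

bitmap = ..............

create(a): bitmap=F............. | a=[0]
unlink(a): bitmap=.............. | 
create(b): bitmap=F............. | b=[0]
unlink(b): bitmap=.............. | 
create(a): bitmap=F............. | a=[0]
create(b): bitmap=FF............ | a=[0] b=[1]
unlink(a): bitmap=.F............ | b=[1]
append(b, 1): bitmap=FF............ | b=[1, 0]
truncate(b, 1): bitmap=.F............ | b=[1]
append(b, 2): bitmap=FFF........... | b=[1, 0, 2]
append(b, 3): bitmap=FFFFFF........ | b=[1, 0, 2, 3, 4, 5]
unlink(b): bitmap=.............. | 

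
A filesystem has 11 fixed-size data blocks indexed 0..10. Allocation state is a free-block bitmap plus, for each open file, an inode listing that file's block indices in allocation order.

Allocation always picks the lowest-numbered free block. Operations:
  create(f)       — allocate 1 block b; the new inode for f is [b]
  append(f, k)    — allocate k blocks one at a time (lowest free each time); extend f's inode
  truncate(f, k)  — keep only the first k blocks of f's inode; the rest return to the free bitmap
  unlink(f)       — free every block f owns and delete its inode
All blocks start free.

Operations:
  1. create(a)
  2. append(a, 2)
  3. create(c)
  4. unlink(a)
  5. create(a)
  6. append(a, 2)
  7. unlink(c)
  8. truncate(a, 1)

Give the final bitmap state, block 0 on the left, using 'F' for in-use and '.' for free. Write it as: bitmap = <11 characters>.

after create(a) → a:[0]  free=[F..........]
after append(a, 2) → a:[0, 1, 2]  free=[FFF........]
after create(c) → a:[0, 1, 2], c:[3]  free=[FFFF.......]
after unlink(a) → c:[3]  free=[...F.......]
after create(a) → a:[0], c:[3]  free=[F..F.......]
after append(a, 2) → a:[0, 1, 2], c:[3]  free=[FFFF.......]
after unlink(c) → a:[0, 1, 2]  free=[FFF........]
after truncate(a, 1) → a:[0]  free=[F..........]

bitmap = F..........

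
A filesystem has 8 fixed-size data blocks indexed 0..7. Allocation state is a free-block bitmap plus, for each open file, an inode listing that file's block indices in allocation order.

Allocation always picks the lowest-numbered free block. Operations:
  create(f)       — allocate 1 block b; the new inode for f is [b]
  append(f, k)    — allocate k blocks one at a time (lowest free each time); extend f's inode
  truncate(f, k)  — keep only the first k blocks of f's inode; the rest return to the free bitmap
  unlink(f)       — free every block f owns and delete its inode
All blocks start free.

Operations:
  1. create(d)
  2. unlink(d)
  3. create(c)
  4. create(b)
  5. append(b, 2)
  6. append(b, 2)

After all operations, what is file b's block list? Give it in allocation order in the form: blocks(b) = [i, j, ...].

blocks(b) = [1, 2, 3, 4, 5]

[1] create(d) — d=0 (map F.......)
[2] unlink(d) —  (map ........)
[3] create(c) — c=0 (map F.......)
[4] create(b) — b=1 c=0 (map FF......)
[5] append(b, 2) — b=1,2,3 c=0 (map FFFF....)
[6] append(b, 2) — b=1,2,3,4,5 c=0 (map FFFFFF..)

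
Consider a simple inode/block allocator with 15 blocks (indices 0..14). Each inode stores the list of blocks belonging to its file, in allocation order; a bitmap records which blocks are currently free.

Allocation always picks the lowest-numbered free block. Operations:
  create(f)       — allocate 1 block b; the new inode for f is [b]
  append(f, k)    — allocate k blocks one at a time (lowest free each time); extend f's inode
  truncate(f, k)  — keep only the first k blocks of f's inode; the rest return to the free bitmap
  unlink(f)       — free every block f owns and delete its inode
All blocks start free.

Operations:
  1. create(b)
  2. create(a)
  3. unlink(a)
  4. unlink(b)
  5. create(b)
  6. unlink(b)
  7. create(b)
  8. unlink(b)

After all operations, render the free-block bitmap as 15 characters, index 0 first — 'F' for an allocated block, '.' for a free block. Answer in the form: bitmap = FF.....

bitmap = ...............

[1] create(b) — b=0 (map F..............)
[2] create(a) — a=1 b=0 (map FF.............)
[3] unlink(a) — b=0 (map F..............)
[4] unlink(b) —  (map ...............)
[5] create(b) — b=0 (map F..............)
[6] unlink(b) —  (map ...............)
[7] create(b) — b=0 (map F..............)
[8] unlink(b) —  (map ...............)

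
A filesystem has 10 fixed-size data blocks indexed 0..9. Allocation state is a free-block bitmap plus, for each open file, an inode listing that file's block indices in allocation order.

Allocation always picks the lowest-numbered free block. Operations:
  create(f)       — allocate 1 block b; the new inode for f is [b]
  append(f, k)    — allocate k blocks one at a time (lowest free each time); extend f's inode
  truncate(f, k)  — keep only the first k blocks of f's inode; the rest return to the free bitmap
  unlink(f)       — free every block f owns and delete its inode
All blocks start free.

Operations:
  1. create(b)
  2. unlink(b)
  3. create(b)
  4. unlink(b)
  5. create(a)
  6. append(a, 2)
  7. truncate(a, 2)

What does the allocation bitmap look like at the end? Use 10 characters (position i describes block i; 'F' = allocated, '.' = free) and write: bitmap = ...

bitmap = FF........

[1] create(b) — b=0 (map F.........)
[2] unlink(b) —  (map ..........)
[3] create(b) — b=0 (map F.........)
[4] unlink(b) —  (map ..........)
[5] create(a) — a=0 (map F.........)
[6] append(a, 2) — a=0,1,2 (map FFF.......)
[7] truncate(a, 2) — a=0,1 (map FF........)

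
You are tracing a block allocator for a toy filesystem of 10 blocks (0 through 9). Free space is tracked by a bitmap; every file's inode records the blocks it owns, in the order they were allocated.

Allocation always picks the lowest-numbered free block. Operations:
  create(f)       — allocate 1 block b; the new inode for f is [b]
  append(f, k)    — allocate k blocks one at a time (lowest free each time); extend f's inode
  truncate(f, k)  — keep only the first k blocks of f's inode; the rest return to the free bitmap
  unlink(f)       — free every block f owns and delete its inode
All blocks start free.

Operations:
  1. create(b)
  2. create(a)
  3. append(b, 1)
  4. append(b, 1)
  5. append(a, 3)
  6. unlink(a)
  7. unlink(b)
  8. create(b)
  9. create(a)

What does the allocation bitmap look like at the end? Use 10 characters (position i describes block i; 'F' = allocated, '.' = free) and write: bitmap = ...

after create(b) → b:[0]  free=[F.........]
after create(a) → a:[1], b:[0]  free=[FF........]
after append(b, 1) → a:[1], b:[0, 2]  free=[FFF.......]
after append(b, 1) → a:[1], b:[0, 2, 3]  free=[FFFF......]
after append(a, 3) → a:[1, 4, 5, 6], b:[0, 2, 3]  free=[FFFFFFF...]
after unlink(a) → b:[0, 2, 3]  free=[F.FF......]
after unlink(b) →   free=[..........]
after create(b) → b:[0]  free=[F.........]
after create(a) → a:[1], b:[0]  free=[FF........]

bitmap = FF........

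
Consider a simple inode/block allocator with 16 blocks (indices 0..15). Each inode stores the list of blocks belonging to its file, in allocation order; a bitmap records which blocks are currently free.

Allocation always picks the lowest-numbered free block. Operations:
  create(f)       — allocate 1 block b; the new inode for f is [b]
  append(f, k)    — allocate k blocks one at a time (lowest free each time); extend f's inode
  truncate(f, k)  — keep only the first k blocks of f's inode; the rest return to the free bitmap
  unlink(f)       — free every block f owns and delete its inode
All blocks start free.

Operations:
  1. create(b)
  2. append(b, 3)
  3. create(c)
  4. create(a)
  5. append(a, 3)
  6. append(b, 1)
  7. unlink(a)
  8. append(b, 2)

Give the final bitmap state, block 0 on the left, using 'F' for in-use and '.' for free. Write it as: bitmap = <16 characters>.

after create(b) → b:[0]  free=[F...............]
after append(b, 3) → b:[0, 1, 2, 3]  free=[FFFF............]
after create(c) → b:[0, 1, 2, 3], c:[4]  free=[FFFFF...........]
after create(a) → a:[5], b:[0, 1, 2, 3], c:[4]  free=[FFFFFF..........]
after append(a, 3) → a:[5, 6, 7, 8], b:[0, 1, 2, 3], c:[4]  free=[FFFFFFFFF.......]
after append(b, 1) → a:[5, 6, 7, 8], b:[0, 1, 2, 3, 9], c:[4]  free=[FFFFFFFFFF......]
after unlink(a) → b:[0, 1, 2, 3, 9], c:[4]  free=[FFFFF....F......]
after append(b, 2) → b:[0, 1, 2, 3, 9, 5, 6], c:[4]  free=[FFFFFFF..F......]

bitmap = FFFFFFF..F......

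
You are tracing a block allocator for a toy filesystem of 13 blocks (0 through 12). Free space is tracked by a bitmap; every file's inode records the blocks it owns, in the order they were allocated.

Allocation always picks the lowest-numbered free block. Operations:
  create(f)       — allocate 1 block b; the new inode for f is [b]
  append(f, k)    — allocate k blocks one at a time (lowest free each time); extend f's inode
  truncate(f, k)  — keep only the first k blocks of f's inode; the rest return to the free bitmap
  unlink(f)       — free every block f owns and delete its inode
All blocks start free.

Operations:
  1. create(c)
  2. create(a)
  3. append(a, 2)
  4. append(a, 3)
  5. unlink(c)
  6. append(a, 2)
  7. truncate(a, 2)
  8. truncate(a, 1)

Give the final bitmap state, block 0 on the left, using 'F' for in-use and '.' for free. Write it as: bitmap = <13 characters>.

after create(c) → c:[0]  free=[F............]
after create(a) → a:[1], c:[0]  free=[FF...........]
after append(a, 2) → a:[1, 2, 3], c:[0]  free=[FFFF.........]
after append(a, 3) → a:[1, 2, 3, 4, 5, 6], c:[0]  free=[FFFFFFF......]
after unlink(c) → a:[1, 2, 3, 4, 5, 6]  free=[.FFFFFF......]
after append(a, 2) → a:[1, 2, 3, 4, 5, 6, 0, 7]  free=[FFFFFFFF.....]
after truncate(a, 2) → a:[1, 2]  free=[.FF..........]
after truncate(a, 1) → a:[1]  free=[.F...........]

bitmap = .F...........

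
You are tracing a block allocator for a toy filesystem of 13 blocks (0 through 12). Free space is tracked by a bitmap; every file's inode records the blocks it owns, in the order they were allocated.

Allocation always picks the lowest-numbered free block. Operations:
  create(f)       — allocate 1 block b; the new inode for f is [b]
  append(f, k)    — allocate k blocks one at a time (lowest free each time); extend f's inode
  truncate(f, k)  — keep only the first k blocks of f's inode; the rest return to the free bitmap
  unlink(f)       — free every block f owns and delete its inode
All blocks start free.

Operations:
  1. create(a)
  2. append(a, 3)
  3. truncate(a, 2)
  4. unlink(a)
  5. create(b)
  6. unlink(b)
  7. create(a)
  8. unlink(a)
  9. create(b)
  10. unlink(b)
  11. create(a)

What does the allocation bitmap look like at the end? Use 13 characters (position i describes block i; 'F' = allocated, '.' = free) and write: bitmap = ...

bitmap = F............

[1] create(a) — a=0 (map F............)
[2] append(a, 3) — a=0,1,2,3 (map FFFF.........)
[3] truncate(a, 2) — a=0,1 (map FF...........)
[4] unlink(a) —  (map .............)
[5] create(b) — b=0 (map F............)
[6] unlink(b) —  (map .............)
[7] create(a) — a=0 (map F............)
[8] unlink(a) —  (map .............)
[9] create(b) — b=0 (map F............)
[10] unlink(b) —  (map .............)
[11] create(a) — a=0 (map F............)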